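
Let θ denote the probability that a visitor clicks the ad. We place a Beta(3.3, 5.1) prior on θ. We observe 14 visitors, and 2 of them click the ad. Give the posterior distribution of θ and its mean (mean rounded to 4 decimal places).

Observing 2 successes and 12 failures updates Beta(3.3, 5.1) by adding the success and failure counts to the two shape parameters: α = 3.3+2 = 5.3, β = 5.1+12 = 17.1.
Posterior mean = α/(α+β) = 5.3/22.4 = 0.2366.

Posterior: Beta(5.3, 17.1); mean ≈ 0.2366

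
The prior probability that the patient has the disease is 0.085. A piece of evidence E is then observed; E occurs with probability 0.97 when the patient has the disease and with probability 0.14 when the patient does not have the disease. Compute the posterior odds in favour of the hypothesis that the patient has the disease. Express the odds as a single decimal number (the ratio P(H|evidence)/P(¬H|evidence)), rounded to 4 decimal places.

Prior odds = 0.085/(1−0.085) = 0.092896. In log-odds, ln(0.092896) = -2.3763.
Add log likelihood ratio: ln(6.9286) = 1.9357.
Posterior log-odds = -0.44062, so posterior odds = exp(-0.44062) = 0.64364.

Posterior odds ≈ 0.6436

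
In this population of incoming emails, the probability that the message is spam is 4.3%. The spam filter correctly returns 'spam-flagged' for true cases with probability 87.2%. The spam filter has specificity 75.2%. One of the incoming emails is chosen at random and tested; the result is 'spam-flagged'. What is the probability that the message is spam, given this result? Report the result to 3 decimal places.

P(H | E) ≈ 0.136

Write H for 'the message is spam'. Prior odds H:¬H = 0.043/0.957 = 0.044932. For the 'spam-flagged' outcome, the likelihood ratio is 0.872/0.248 = 3.5161.
Posterior odds = 0.044932 × 3.5161 = 0.15799, so P(H|E) = 0.15799/(1+0.15799) = 0.136.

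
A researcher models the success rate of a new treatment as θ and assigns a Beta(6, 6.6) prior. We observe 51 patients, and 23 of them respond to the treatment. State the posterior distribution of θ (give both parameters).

Posterior: Beta(29, 34.6)

The binomial likelihood is conjugate to the Beta prior: with 23 successes and 28 failures, the posterior is Beta(6+23, 6.6+28) = Beta(29, 34.6).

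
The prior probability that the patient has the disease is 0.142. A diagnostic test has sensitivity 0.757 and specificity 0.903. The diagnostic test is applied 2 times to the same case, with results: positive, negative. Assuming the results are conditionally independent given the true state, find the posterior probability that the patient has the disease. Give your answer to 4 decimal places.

Posterior P(H) ≈ 0.2579

With H the event that the patient has the disease, the joint likelihood of the observed sequence is P(data|H) = 0.757·0.243 = 0.18395 and P(data|¬H) = 0.097·0.903 = 0.087591.
Bayes: P(H|data) = 0.142·0.18395 / (0.142·0.18395 + 0.858·0.087591) = 0.026121/0.10127 = 0.2579.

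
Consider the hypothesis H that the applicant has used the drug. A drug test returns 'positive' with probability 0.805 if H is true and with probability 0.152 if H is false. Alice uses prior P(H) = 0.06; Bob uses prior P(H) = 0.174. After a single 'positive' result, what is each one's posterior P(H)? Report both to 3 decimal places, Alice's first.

P('+'|H) = 0.805, P('+'|¬H) = 0.152.
Alice: numerator 0.805·0.06 = 0.048300; evidence = 0.048300+0.152·0.94 = 0.19118; posterior = 0.253.
Bob: numerator 0.805·0.174 = 0.14007; evidence = 0.14007+0.152·0.826 = 0.26562; posterior = 0.527.

Alice: 0.253; Bob: 0.527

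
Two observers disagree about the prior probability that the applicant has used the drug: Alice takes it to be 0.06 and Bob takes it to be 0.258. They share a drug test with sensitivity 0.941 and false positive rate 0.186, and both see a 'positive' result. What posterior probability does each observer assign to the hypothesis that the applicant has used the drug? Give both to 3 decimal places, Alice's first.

Alice: 0.244; Bob: 0.638

P('+'|H) = 0.941, P('+'|¬H) = 0.186.
Alice: numerator 0.941·0.06 = 0.056460; evidence = 0.056460+0.186·0.94 = 0.23130; posterior = 0.244.
Bob: numerator 0.941·0.258 = 0.24278; evidence = 0.24278+0.186·0.742 = 0.38079; posterior = 0.638.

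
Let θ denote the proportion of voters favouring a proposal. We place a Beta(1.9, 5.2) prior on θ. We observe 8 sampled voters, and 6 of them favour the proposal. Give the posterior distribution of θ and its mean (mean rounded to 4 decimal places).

The binomial likelihood is conjugate to the Beta prior: with 6 successes and 2 failures, the posterior is Beta(1.9+6, 5.2+2) = Beta(7.9, 7.2).
E[θ | data] = 7.9/(7.9+7.2) = 0.5232.

Posterior: Beta(7.9, 7.2); mean ≈ 0.5232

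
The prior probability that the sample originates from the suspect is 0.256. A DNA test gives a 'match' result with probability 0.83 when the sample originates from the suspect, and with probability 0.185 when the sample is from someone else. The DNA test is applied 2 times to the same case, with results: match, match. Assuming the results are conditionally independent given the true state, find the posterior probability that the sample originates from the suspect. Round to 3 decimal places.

Posterior P(H) ≈ 0.874

Let H be the event that the sample originates from the suspect; start with P(H) = 0.256. P('match'|H) = 0.83, P('match'|¬H) = 0.185.
Update on result 1 ('match'): P(H) ← 0.83·0.2560 / (0.83·0.2560 + 0.185·0.7440) = 0.21248/0.35012 = 0.6069.
Update on result 2 ('match'): P(H) ← 0.83·0.6069 / (0.83·0.6069 + 0.185·0.3931) = 0.50371/0.57644 = 0.8738.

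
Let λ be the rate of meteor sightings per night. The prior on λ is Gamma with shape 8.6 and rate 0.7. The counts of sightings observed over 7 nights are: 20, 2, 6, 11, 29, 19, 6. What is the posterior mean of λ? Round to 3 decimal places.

Posterior mean ≈ 13.195

Total count ∑xᵢ = 93 over n = 7 nights.
Gamma is conjugate to the Poisson likelihood: posterior is Gamma(shape = 8.6+93 = 101.6, rate = 0.7+7 = 7.7).
Posterior mean = shape/rate = 101.6/7.7 = 13.195.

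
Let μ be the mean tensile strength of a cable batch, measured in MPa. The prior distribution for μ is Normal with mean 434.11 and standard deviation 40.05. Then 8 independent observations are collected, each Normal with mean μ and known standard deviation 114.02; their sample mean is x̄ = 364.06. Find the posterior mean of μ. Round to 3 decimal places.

Posterior mean ≈ 399.314

Prior precision 1/τ₀² = 1/40.05² = 0.00062344; data precision n/σ² = 8/114.02² = 0.00061536.
Posterior precision = 0.00062344 + 0.00061536 = 0.00123880.
Posterior mean = (0.00062344·434.11 + 0.00061536·364.06) / 0.00123880 = 399.314.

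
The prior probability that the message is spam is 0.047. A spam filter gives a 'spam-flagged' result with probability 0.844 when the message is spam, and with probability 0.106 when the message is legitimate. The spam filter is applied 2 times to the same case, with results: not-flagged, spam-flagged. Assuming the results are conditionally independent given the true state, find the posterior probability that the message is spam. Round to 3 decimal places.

Let H be the event that the message is spam; start with P(H) = 0.047. P('spam-flagged'|H) = 0.844, P('spam-flagged'|¬H) = 0.106.
Update on result 1 ('not-flagged'): P(H) ← 0.156·0.0470 / (0.156·0.0470 + 0.894·0.9530) = 0.0073320/0.85931 = 0.0085.
Update on result 2 ('spam-flagged'): P(H) ← 0.844·0.0085 / (0.844·0.0085 + 0.106·0.9915) = 0.0072013/0.11230 = 0.0641.

Posterior P(H) ≈ 0.064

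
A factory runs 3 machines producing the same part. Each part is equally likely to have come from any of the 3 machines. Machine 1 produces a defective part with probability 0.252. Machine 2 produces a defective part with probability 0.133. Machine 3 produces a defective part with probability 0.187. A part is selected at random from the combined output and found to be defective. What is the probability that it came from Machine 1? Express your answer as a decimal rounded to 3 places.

P(defective|M1) = 0.252; P(defective|M2) = 0.133; P(defective|M3) = 0.187.
Prior × likelihood for each source: 0.333333·0.252=0.08400, 0.333333·0.133=0.04433, 0.333333·0.187=0.06233. Summing gives P(defective) = 0.19067.
P(Machine 1 | defective) = 0.08400 / 0.19067 = 0.441.

Posterior probability ≈ 0.441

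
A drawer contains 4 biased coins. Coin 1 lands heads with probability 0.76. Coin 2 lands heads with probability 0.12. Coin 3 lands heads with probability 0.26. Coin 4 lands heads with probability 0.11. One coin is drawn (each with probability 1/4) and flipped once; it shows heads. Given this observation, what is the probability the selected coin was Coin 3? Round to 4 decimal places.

P(heads|C1) = 0.76; P(heads|C2) = 0.12; P(heads|C3) = 0.26; P(heads|C4) = 0.11.
Prior × likelihood for each source: 0.25·0.76=0.1900, 0.25·0.12=0.03000, 0.25·0.26=0.06500, 0.25·0.11=0.02750. Summing gives P(heads) = 0.31250.
P(Coin 3 | heads) = 0.06500 / 0.31250 = 0.2080.

Posterior probability ≈ 0.2080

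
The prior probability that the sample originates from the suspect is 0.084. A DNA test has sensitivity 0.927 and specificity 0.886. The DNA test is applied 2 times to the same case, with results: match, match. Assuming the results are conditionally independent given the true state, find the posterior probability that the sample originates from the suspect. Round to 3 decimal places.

Posterior P(H) ≈ 0.858

Let H be the event that the sample originates from the suspect; start with P(H) = 0.084. P('match'|H) = 0.927, P('match'|¬H) = 0.114.
Update on result 1 ('match'): P(H) ← 0.927·0.0840 / (0.927·0.0840 + 0.114·0.9160) = 0.077868/0.18229 = 0.4272.
Update on result 2 ('match'): P(H) ← 0.927·0.4272 / (0.927·0.4272 + 0.114·0.5728) = 0.39598/0.46128 = 0.8584.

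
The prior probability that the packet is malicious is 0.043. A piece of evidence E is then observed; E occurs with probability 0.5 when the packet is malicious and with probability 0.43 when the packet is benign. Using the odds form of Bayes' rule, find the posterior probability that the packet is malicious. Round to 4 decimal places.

Prior odds = 0.043/(1−0.043) = 0.044932. In log-odds, ln(0.044932) = -3.1026.
Add log likelihood ratio: ln(1.1628) = 0.15082.
Posterior log-odds = -2.9518, so posterior odds = exp(-2.9518) = 0.052247. Converting, P(H|E) = 0.052247/1.0522 = 0.0497.

Posterior probability ≈ 0.0497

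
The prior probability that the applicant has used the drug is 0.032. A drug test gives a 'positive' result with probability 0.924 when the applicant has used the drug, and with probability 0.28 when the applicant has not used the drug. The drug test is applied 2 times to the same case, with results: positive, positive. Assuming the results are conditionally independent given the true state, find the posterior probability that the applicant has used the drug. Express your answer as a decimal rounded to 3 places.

Posterior P(H) ≈ 0.265

With H the event that the applicant has used the drug, the joint likelihood of the observed sequence is P(data|H) = 0.924·0.924 = 0.85378 and P(data|¬H) = 0.28·0.28 = 0.078400.
Bayes: P(H|data) = 0.032·0.85378 / (0.032·0.85378 + 0.968·0.078400) = 0.027321/0.10321 = 0.2647.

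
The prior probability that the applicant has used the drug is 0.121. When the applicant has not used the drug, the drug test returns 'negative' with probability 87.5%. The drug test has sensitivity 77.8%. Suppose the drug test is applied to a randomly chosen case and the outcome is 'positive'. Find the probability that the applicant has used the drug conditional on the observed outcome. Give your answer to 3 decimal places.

Write H for 'the applicant has used the drug'. Prior odds H:¬H = 0.121/0.879 = 0.13766. For the 'positive' outcome, the likelihood ratio is 0.778/0.125 = 6.2240.
Posterior odds = 0.13766 × 6.2240 = 0.85677, so P(H|E) = 0.85677/(1+0.85677) = 0.461.

P(H | E) ≈ 0.461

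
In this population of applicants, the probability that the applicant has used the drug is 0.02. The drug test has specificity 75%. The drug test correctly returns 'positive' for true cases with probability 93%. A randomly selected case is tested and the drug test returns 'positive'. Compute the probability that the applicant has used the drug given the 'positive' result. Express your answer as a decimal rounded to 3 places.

P(H | E) ≈ 0.071

Let H be the event that the applicant has used the drug. P(H) = 0.02, so P(¬H) = 0.98. With E the 'positive' result, P(E|H) = 0.93 and P(E|¬H) = 0.25.
P(E) = 0.93·0.02 + 0.25·0.98 = 0.018600 + 0.24500 = 0.26360.
By Bayes' theorem, P(H|E) = 0.018600 / 0.26360 = 0.071.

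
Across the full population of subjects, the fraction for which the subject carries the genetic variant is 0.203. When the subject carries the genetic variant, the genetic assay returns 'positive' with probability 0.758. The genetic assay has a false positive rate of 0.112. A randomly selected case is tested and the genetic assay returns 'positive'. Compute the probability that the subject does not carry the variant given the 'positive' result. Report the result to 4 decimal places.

P(¬H | E) ≈ 0.3671

Let H be the event that the subject carries the genetic variant. P(H) = 0.203, so P(¬H) = 0.797. With E the 'positive' result, P(E|H) = 0.758 and P(E|¬H) = 0.112.
P(E) = 0.758·0.203 + 0.112·0.797 = 0.15387 + 0.089264 = 0.24314.
By Bayes' theorem, P(H|E) = 0.15387 / 0.24314 = 0.6329. Hence P(¬H|E) = 1 − 0.6329 = 0.3671.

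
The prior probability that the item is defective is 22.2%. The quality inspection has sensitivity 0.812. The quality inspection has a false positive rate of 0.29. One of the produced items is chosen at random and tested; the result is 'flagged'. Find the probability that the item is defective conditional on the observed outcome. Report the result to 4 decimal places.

Let H be the event that the item is defective. P(H) = 0.222, so P(¬H) = 0.778. With E the 'flagged' result, P(E|H) = 0.812 and P(E|¬H) = 0.29.
P(E) = 0.812·0.222 + 0.29·0.778 = 0.18026 + 0.22562 = 0.40588.
By Bayes' theorem, P(H|E) = 0.18026 / 0.40588 = 0.4441.

P(H | E) ≈ 0.4441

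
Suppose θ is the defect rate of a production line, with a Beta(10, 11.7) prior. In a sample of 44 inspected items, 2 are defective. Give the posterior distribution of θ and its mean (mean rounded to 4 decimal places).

Observing 2 successes and 42 failures updates Beta(10, 11.7) by adding the success and failure counts to the two shape parameters: α = 10+2 = 12, β = 11.7+42 = 53.7.
E[θ | data] = 12/(12+53.7) = 0.1826.

Posterior: Beta(12, 53.7); mean ≈ 0.1826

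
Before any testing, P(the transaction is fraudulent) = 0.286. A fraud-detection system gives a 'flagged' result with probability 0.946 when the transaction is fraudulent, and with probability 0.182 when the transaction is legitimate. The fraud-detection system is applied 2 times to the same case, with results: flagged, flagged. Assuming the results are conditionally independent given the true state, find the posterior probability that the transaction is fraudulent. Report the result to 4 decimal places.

With H the event that the transaction is fraudulent, the joint likelihood of the observed sequence is P(data|H) = 0.946·0.946 = 0.89492 and P(data|¬H) = 0.182·0.182 = 0.033124.
Bayes: P(H|data) = 0.286·0.89492 / (0.286·0.89492 + 0.714·0.033124) = 0.25595/0.27960 = 0.9154.

Posterior P(H) ≈ 0.9154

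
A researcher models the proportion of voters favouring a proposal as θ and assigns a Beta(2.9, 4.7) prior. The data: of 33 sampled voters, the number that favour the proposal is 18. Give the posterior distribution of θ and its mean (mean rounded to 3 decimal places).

The binomial likelihood is conjugate to the Beta prior: with 18 successes and 15 failures, the posterior is Beta(2.9+18, 4.7+15) = Beta(20.9, 19.7).
Posterior mean = α/(α+β) = 20.9/40.6 = 0.515.

Posterior: Beta(20.9, 19.7); mean ≈ 0.515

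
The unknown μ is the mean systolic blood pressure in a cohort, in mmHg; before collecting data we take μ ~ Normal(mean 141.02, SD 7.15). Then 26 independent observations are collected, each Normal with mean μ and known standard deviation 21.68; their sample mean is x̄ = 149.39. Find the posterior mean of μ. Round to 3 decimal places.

Posterior mean ≈ 147.203

Prior precision 1/τ₀² = 1/7.15² = 0.0195609; data precision n/σ² = 26/21.68² = 0.0553165.
Posterior precision = 0.0195609 + 0.0553165 = 0.0748774.
Posterior mean = (0.0195609·141.02 + 0.0553165·149.39) / 0.0748774 = 147.203.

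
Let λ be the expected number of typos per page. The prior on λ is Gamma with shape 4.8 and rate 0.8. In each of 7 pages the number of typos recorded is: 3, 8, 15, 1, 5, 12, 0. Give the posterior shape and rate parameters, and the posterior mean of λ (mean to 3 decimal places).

Total count ∑xᵢ = 44 over n = 7 pages.
Gamma is conjugate to the Poisson likelihood: posterior is Gamma(shape = 4.8+44 = 48.8, rate = 0.8+7 = 7.8).
E[λ | data] = 48.8/7.8 = 6.256.

Posterior: Gamma(shape=48.8, rate=7.8); mean ≈ 6.256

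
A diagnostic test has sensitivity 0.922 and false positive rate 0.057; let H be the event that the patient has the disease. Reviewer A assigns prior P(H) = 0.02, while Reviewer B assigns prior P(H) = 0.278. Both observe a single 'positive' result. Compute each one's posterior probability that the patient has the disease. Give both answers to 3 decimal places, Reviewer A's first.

The likelihood ratio for a 'positive' result is 0.922/0.057 = 16.175.
Reviewer A: prior odds 0.02/0.98 = 0.020408; posterior odds 0.33011; posterior probability 0.248.
Reviewer B: prior odds 0.278/0.722 = 0.38504; posterior odds 6.2282; posterior probability 0.862.

Reviewer A: 0.248; Reviewer B: 0.862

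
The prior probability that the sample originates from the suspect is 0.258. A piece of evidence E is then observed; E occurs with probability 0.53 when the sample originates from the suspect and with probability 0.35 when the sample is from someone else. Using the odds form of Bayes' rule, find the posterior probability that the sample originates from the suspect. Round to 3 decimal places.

Posterior probability ≈ 0.345

Prior odds = 0.258/(1−0.258) = 0.34771. In log-odds, ln(0.34771) = -1.0564.
Add log likelihood ratio: ln(1.5143) = 0.41494.
Posterior log-odds = -0.64145, so posterior odds = exp(-0.64145) = 0.52653. Converting, P(H|E) = 0.52653/1.5265 = 0.345.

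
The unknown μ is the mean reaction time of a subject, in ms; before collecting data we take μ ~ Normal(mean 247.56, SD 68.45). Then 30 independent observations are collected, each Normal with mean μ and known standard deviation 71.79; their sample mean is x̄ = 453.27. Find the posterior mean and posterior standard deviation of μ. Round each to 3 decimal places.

With known σ, the Normal prior is conjugate. Weight on the data is w = (n/σ²)/(n/σ² + 1/τ₀²) = 0.00582094/(0.00582094+0.00021343) = 0.96463.
Posterior mean = w·x̄ + (1−w)·μ₀ = 0.96463·453.27 + 0.035369·247.56 = 445.994. Posterior variance = 1/(0.00582094+0.00021343) = 165.717, so SD = 12.873.

Posterior mean ≈ 445.994; posterior SD ≈ 12.873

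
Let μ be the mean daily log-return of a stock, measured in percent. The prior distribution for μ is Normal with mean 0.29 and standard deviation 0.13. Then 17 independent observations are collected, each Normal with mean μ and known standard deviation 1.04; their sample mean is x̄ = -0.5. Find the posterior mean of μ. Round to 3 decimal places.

Posterior mean ≈ 0.124

With known σ, the Normal prior is conjugate. Weight on the data is w = (n/σ²)/(n/σ² + 1/τ₀²) = 15.7175/(15.7175+59.1716) = 0.20988.
Posterior mean = w·x̄ + (1−w)·μ₀ = 0.20988·-0.5 + 0.79012·0.29 = 0.124.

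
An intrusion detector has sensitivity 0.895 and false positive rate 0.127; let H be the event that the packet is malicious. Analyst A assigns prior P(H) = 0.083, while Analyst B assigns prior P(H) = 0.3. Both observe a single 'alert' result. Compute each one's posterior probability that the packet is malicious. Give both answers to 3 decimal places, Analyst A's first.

Analyst A: 0.389; Analyst B: 0.751

P('+'|H) = 0.895, P('+'|¬H) = 0.127.
Analyst A: numerator 0.895·0.083 = 0.074285; evidence = 0.074285+0.127·0.917 = 0.19074; posterior = 0.389.
Analyst B: numerator 0.895·0.3 = 0.26850; evidence = 0.26850+0.127·0.7 = 0.35740; posterior = 0.751.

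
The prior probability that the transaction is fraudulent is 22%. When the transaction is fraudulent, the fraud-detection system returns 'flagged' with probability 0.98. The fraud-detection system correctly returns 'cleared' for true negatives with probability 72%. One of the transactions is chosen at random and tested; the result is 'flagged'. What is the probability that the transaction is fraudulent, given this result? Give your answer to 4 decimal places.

P(H | E) ≈ 0.4968

Write H for 'the transaction is fraudulent'. Prior odds H:¬H = 0.22/0.78 = 0.28205. For the 'flagged' outcome, the likelihood ratio is 0.98/0.28 = 3.5000.
Posterior odds = 0.28205 × 3.5000 = 0.98718, so P(H|E) = 0.98718/(1+0.98718) = 0.4968.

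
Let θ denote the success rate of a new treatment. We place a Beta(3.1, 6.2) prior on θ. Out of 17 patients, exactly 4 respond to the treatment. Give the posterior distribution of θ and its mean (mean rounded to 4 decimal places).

Observing 4 successes and 13 failures updates Beta(3.1, 6.2) by adding the success and failure counts to the two shape parameters: α = 3.1+4 = 7.1, β = 6.2+13 = 19.2.
Posterior mean = α/(α+β) = 7.1/26.3 = 0.2700.

Posterior: Beta(7.1, 19.2); mean ≈ 0.2700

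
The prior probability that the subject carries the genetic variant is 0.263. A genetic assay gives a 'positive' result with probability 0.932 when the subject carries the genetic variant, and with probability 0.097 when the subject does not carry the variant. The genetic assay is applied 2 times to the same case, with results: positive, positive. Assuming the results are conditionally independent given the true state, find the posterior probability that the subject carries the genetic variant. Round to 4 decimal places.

Posterior P(H) ≈ 0.9705

Let H be the event that the subject carries the genetic variant; start with P(H) = 0.263. P('positive'|H) = 0.932, P('positive'|¬H) = 0.097.
Update on result 1 ('positive'): P(H) ← 0.932·0.2630 / (0.932·0.2630 + 0.097·0.7370) = 0.24512/0.31661 = 0.7742.
Update on result 2 ('positive'): P(H) ← 0.932·0.7742 / (0.932·0.7742 + 0.097·0.2258) = 0.72156/0.74346 = 0.9705.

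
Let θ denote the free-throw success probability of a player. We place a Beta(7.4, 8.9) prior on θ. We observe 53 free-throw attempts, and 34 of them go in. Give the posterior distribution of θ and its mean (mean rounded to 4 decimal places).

Observing 34 successes and 19 failures updates Beta(7.4, 8.9) by adding the success and failure counts to the two shape parameters: α = 7.4+34 = 41.4, β = 8.9+19 = 27.9.
E[θ | data] = 41.4/(41.4+27.9) = 0.5974.

Posterior: Beta(41.4, 27.9); mean ≈ 0.5974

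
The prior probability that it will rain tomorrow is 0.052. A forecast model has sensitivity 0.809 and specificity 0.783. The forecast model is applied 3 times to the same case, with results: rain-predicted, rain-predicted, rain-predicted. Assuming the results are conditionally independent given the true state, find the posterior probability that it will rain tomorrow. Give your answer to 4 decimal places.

With H the event that it will rain tomorrow, the joint likelihood of the observed sequence is P(data|H) = 0.809·0.809·0.809 = 0.52948 and P(data|¬H) = 0.217·0.217·0.217 = 0.010218.
Bayes: P(H|data) = 0.052·0.52948 / (0.052·0.52948 + 0.948·0.010218) = 0.027533/0.037220 = 0.7397.

Posterior P(H) ≈ 0.7397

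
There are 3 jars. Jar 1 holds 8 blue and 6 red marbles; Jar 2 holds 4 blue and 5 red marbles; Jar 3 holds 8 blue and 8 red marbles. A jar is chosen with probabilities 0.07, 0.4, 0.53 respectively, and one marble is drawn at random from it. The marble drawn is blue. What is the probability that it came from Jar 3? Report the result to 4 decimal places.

Posterior probability ≈ 0.5489

P(blue|Jar 1) = 0.5714; P(blue|Jar 2) = 0.4444; P(blue|Jar 3) = 0.5.
Prior × likelihood for each source: 0.07·0.5714=0.04000, 0.4·0.4444=0.1778, 0.53·0.5=0.2650. Summing gives P(blue) = 0.48278.
P(Jar 3 | blue) = 0.2650 / 0.48278 = 0.5489.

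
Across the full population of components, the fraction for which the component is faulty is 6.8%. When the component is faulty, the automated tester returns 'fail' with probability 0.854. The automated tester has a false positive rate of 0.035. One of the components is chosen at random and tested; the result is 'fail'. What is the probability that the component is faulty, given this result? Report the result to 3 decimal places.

Write H for 'the component is faulty'. Prior odds H:¬H = 0.068/0.932 = 0.072961. For the 'fail' outcome, the likelihood ratio is 0.854/0.035 = 24.400.
Posterior odds = 0.072961 × 24.400 = 1.7803, so P(H|E) = 1.7803/(1+1.7803) = 0.640.

P(H | E) ≈ 0.640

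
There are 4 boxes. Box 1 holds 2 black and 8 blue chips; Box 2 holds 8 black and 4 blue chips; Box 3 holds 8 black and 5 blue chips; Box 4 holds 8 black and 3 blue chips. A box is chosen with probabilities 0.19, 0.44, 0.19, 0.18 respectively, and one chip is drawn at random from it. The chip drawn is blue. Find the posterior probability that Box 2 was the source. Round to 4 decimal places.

Posterior probability ≈ 0.3485

P(blue|Box 1) = 0.8; P(blue|Box 2) = 0.3333; P(blue|Box 3) = 0.3846; P(blue|Box 4) = 0.2727.
Prior × likelihood for each source: 0.19·0.8=0.1520, 0.44·0.3333=0.1467, 0.19·0.3846=0.07308, 0.18·0.2727=0.04909. Summing gives P(blue) = 0.42083.
P(Box 2 | blue) = 0.1467 / 0.42083 = 0.3485.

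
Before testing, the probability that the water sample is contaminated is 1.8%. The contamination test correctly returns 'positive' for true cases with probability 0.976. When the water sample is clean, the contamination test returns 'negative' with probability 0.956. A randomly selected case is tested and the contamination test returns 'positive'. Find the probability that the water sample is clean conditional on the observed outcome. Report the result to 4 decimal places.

P(¬H | E) ≈ 0.7109

Write H for 'the water sample is contaminated'. Prior odds H:¬H = 0.018/0.982 = 0.018330. For the 'positive' outcome, the likelihood ratio is 0.976/0.044 = 22.182.
Posterior odds = 0.018330 × 22.182 = 0.40659, so P(H|E) = 0.40659/(1+0.40659) = 0.2891. Then P(¬H|E) = 1 − 0.2891 = 0.7109.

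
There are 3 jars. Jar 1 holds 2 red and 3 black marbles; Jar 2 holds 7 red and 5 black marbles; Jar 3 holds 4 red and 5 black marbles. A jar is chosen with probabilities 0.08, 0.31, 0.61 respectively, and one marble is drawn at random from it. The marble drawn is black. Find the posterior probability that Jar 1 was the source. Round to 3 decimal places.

Tabulate prior·likelihood by source: [1] prior 0.08, lik 0.6, product 0.04800; [2] prior 0.31, lik 0.4167, product 0.1292; [3] prior 0.61, lik 0.5556, product 0.3389.
Normalizing constant = 0.51606; the posterior for Jar 1 is its product over the sum, 0.04800/0.51606 = 0.093.

Posterior probability ≈ 0.093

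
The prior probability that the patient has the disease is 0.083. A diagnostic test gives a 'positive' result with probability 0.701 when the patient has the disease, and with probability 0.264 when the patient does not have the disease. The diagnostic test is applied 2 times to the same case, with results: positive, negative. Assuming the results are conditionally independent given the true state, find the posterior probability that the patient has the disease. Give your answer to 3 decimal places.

Posterior P(H) ≈ 0.089

Let H be the event that the patient has the disease; start with P(H) = 0.083. P('positive'|H) = 0.701, P('positive'|¬H) = 0.264.
Update on result 1 ('positive'): P(H) ← 0.701·0.0830 / (0.701·0.0830 + 0.264·0.9170) = 0.058183/0.30027 = 0.1938.
Update on result 2 ('negative'): P(H) ← 0.299·0.1938 / (0.299·0.1938 + 0.736·0.8062) = 0.057937/0.65132 = 0.0890.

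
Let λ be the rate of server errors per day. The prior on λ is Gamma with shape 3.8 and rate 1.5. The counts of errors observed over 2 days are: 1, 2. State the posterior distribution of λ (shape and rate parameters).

Total count ∑xᵢ = 3 over n = 2 days.
Gamma is conjugate to the Poisson likelihood: posterior is Gamma(shape = 3.8+3 = 6.8, rate = 1.5+2 = 3.5).

Posterior: Gamma(shape=6.8, rate=3.5)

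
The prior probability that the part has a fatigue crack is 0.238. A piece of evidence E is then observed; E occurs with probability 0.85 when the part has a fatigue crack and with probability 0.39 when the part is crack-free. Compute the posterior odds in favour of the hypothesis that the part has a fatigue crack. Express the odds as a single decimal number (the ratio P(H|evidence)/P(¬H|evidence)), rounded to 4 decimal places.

Posterior odds ≈ 0.6807

Prior odds = 0.238/(1−0.238) = 0.31234.
Likelihood ratio for E = 0.85/0.39 = 2.1795.
Posterior odds = prior odds × LR = 0.68073.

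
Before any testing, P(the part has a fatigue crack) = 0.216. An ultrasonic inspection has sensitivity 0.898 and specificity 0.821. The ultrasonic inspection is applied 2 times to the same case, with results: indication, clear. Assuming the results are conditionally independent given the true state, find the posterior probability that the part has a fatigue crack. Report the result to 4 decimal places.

Let H be the event that the part has a fatigue crack; start with P(H) = 0.216. P('indication'|H) = 0.898, P('indication'|¬H) = 0.179.
Update on result 1 ('indication'): P(H) ← 0.898·0.2160 / (0.898·0.2160 + 0.179·0.7840) = 0.19397/0.33430 = 0.5802.
Update on result 2 ('clear'): P(H) ← 0.102·0.5802 / (0.102·0.5802 + 0.821·0.4198) = 0.059182/0.40383 = 0.1466.

Posterior P(H) ≈ 0.1466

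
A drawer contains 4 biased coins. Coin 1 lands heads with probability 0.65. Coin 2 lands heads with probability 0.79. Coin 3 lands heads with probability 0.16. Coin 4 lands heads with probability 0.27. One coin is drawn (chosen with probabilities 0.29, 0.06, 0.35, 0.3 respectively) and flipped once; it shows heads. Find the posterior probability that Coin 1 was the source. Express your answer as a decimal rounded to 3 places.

P(heads|C1) = 0.65; P(heads|C2) = 0.79; P(heads|C3) = 0.16; P(heads|C4) = 0.27.
Prior × likelihood for each source: 0.29·0.65=0.1885, 0.06·0.79=0.04740, 0.35·0.16=0.05600, 0.3·0.27=0.08100. Summing gives P(heads) = 0.37290.
P(Coin 1 | heads) = 0.1885 / 0.37290 = 0.505.

Posterior probability ≈ 0.505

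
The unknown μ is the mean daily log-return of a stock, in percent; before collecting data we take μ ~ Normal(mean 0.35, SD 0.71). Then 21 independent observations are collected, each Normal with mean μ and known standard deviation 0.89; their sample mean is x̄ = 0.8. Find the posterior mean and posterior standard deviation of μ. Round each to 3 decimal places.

Prior precision 1/τ₀² = 1/0.71² = 1.98373; data precision n/σ² = 21/0.89² = 26.5118.
Posterior precision = 1.98373 + 26.5118 = 28.4955, giving posterior SD = 1/√28.4955 = 0.187.
Posterior mean = (1.98373·0.35 + 26.5118·0.8) / 28.4955 = 0.769.

Posterior mean ≈ 0.769; posterior SD ≈ 0.187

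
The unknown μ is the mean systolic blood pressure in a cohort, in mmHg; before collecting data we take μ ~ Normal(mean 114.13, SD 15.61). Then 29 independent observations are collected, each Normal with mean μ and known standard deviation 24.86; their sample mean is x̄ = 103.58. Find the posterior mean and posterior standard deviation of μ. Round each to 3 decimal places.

With known σ, the Normal prior is conjugate. Weight on the data is w = (n/σ²)/(n/σ² + 1/τ₀²) = 0.0469241/(0.0469241+0.00410388) = 0.91958.
Posterior mean = w·x̄ + (1−w)·μ₀ = 0.91958·103.58 + 0.080424·114.13 = 104.428. Posterior variance = 1/(0.0469241+0.00410388) = 19.5971, so SD = 4.427.

Posterior mean ≈ 104.428; posterior SD ≈ 4.427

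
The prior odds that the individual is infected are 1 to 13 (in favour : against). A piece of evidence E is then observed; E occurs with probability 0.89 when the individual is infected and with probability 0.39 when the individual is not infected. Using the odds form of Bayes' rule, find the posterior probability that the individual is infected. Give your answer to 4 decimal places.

Posterior probability ≈ 0.1493

Prior odds = 1/13 = 0.076923. In log-odds, ln(0.076923) = -2.5649.
Add log likelihood ratio: ln(2.2821) = 0.82507.
Posterior log-odds = -1.7399, so posterior odds = exp(-1.7399) = 0.17554. Converting, P(H|E) = 0.17554/1.1755 = 0.1493.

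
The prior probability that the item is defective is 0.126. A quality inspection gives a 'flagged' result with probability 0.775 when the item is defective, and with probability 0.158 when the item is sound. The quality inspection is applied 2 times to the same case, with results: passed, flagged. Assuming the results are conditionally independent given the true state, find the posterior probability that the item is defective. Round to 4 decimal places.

Posterior P(H) ≈ 0.1589

Let H be the event that the item is defective; start with P(H) = 0.126. P('flagged'|H) = 0.775, P('flagged'|¬H) = 0.158.
Update on result 1 ('passed'): P(H) ← 0.225·0.1260 / (0.225·0.1260 + 0.842·0.8740) = 0.028350/0.76426 = 0.0371.
Update on result 2 ('flagged'): P(H) ← 0.775·0.0371 / (0.775·0.0371 + 0.158·0.9629) = 0.028748/0.18089 = 0.1589.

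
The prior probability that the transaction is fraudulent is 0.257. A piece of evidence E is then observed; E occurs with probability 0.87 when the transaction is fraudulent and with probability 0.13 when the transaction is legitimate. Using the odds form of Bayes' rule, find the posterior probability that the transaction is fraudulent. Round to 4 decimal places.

Posterior probability ≈ 0.6983

Prior odds = 0.257/(1−0.257) = 0.34590.
Likelihood ratio for E = 0.87/0.13 = 6.6923.
Posterior odds = prior odds × LR = 2.3148.
Posterior probability = odds/(1+odds) = 2.3148/3.3148 = 0.6983.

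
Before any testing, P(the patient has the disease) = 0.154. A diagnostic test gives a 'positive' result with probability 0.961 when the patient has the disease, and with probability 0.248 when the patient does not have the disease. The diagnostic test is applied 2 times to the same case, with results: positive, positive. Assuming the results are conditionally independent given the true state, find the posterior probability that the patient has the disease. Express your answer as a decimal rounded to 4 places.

Let H be the event that the patient has the disease; start with P(H) = 0.154. P('positive'|H) = 0.961, P('positive'|¬H) = 0.248.
Update on result 1 ('positive'): P(H) ← 0.961·0.1540 / (0.961·0.1540 + 0.248·0.8460) = 0.14799/0.35780 = 0.4136.
Update on result 2 ('positive'): P(H) ← 0.961·0.4136 / (0.961·0.4136 + 0.248·0.5864) = 0.39749/0.54291 = 0.7321.

Posterior P(H) ≈ 0.7321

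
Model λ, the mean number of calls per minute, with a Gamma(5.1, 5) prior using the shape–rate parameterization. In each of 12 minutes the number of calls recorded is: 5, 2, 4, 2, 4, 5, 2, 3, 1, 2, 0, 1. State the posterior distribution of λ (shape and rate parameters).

Posterior: Gamma(shape=36.1, rate=17)

Total count ∑xᵢ = 31 over n = 12 minutes.
Gamma is conjugate to the Poisson likelihood: posterior is Gamma(shape = 5.1+31 = 36.1, rate = 5+12 = 17).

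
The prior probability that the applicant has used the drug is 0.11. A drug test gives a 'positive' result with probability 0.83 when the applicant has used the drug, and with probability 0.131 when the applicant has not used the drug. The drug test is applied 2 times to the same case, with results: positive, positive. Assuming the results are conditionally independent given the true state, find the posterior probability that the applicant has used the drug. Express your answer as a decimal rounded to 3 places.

Let H be the event that the applicant has used the drug; start with P(H) = 0.11. P('positive'|H) = 0.83, P('positive'|¬H) = 0.131.
Update on result 1 ('positive'): P(H) ← 0.83·0.1100 / (0.83·0.1100 + 0.131·0.8900) = 0.091300/0.20789 = 0.4392.
Update on result 2 ('positive'): P(H) ← 0.83·0.4392 / (0.83·0.4392 + 0.131·0.5608) = 0.36451/0.43798 = 0.8323.

Posterior P(H) ≈ 0.832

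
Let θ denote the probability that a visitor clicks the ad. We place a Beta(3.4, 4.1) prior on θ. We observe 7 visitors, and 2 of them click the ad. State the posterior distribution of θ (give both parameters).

Posterior: Beta(5.4, 9.1)

Observing 2 successes and 5 failures updates Beta(3.4, 4.1) by adding the success and failure counts to the two shape parameters: α = 3.4+2 = 5.4, β = 4.1+5 = 9.1.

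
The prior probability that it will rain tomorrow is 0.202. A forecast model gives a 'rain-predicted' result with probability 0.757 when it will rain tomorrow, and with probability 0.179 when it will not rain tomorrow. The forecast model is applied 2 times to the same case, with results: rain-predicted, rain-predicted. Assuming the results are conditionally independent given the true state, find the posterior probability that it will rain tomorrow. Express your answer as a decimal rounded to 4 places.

Posterior P(H) ≈ 0.8191

With H the event that it will rain tomorrow, the joint likelihood of the observed sequence is P(data|H) = 0.757·0.757 = 0.57305 and P(data|¬H) = 0.179·0.179 = 0.032041.
Bayes: P(H|data) = 0.202·0.57305 / (0.202·0.57305 + 0.798·0.032041) = 0.11576/0.14132 = 0.8191.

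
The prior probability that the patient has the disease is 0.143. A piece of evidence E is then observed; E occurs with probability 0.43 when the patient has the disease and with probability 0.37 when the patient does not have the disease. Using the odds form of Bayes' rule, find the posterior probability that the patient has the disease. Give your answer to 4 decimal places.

Posterior probability ≈ 0.1624

Prior odds = 0.143/(1−0.143) = 0.16686. In log-odds, ln(0.16686) = -1.7906.
Add log likelihood ratio: ln(1.1622) = 0.15028.
Posterior log-odds = -1.6403, so posterior odds = exp(-1.6403) = 0.19392. Converting, P(H|E) = 0.19392/1.1939 = 0.1624.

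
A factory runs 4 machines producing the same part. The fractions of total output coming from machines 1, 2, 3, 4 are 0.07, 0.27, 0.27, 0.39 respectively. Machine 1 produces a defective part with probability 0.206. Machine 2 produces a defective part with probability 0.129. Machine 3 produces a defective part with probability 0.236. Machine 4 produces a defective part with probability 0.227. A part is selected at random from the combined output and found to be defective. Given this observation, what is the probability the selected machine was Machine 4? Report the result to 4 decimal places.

Posterior probability ≈ 0.4394

P(defective|M1) = 0.206; P(defective|M2) = 0.129; P(defective|M3) = 0.236; P(defective|M4) = 0.227.
Prior × likelihood for each source: 0.07·0.206=0.01442, 0.27·0.129=0.03483, 0.27·0.236=0.06372, 0.39·0.227=0.08853. Summing gives P(defective) = 0.20150.
P(Machine 4 | defective) = 0.08853 / 0.20150 = 0.4394.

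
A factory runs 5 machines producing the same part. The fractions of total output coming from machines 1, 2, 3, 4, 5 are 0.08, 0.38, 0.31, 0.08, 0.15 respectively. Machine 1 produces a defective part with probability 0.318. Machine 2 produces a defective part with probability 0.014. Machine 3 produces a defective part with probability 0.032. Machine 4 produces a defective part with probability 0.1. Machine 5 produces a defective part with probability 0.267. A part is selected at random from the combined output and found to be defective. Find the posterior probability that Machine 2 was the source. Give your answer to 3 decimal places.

Tabulate prior·likelihood by source: [1] prior 0.08, lik 0.318, product 0.02544; [2] prior 0.38, lik 0.014, product 0.005320; [3] prior 0.31, lik 0.032, product 0.009920; [4] prior 0.08, lik 0.1, product 0.008000; [5] prior 0.15, lik 0.267, product 0.04005.
Normalizing constant = 0.088730; the posterior for Machine 2 is its product over the sum, 0.005320/0.088730 = 0.060.

Posterior probability ≈ 0.060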